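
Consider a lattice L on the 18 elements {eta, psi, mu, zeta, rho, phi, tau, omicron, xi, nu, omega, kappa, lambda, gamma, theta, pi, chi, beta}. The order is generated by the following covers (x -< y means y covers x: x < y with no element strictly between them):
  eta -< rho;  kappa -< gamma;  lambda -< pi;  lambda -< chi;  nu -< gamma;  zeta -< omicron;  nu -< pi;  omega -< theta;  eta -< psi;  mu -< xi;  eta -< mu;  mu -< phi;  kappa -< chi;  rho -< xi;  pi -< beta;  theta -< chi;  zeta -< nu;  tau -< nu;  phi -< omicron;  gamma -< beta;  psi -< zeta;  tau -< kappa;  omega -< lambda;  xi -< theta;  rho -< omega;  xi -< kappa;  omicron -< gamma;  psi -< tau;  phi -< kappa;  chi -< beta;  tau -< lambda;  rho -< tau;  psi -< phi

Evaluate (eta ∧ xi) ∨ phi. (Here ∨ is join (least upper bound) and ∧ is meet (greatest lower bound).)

eta ∧ xi = eta
eta ∨ phi = phi

phi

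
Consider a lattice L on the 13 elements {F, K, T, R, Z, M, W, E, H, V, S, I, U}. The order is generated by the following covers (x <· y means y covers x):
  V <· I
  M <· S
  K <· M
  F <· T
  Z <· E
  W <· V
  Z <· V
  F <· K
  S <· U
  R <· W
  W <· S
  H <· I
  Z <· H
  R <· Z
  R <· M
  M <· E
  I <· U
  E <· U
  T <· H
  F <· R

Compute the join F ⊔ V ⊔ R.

Common upper bounds of {F, V, R}: I, U, V.
The least among these is V.

V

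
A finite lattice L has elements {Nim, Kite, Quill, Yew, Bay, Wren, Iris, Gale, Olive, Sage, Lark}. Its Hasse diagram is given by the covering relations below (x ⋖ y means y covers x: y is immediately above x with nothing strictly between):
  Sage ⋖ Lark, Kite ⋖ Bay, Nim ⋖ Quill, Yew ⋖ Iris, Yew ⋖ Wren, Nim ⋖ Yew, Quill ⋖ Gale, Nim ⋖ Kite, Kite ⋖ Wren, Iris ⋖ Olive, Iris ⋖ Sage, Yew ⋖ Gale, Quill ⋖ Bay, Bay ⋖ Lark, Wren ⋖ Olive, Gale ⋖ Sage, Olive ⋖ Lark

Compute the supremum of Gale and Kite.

Common upper bounds of {Gale, Kite}: Lark.
The least among these is Lark.

Lark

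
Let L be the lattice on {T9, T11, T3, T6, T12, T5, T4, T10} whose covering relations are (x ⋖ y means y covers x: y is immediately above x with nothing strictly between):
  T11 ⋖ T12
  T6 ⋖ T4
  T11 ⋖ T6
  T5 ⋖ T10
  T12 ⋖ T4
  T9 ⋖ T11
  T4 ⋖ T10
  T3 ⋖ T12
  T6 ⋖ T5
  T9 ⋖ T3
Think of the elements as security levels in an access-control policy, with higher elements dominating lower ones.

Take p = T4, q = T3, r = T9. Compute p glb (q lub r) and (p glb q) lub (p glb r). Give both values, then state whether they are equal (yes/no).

T3; T3; yes

q lub r = T3, so p glb (q lub r) = T4 glb T3 = T3.
p glb q = T3 and p glb r = T9, so (p glb q) lub (p glb r) = T3 lub T9 = T3.
Equal: yes.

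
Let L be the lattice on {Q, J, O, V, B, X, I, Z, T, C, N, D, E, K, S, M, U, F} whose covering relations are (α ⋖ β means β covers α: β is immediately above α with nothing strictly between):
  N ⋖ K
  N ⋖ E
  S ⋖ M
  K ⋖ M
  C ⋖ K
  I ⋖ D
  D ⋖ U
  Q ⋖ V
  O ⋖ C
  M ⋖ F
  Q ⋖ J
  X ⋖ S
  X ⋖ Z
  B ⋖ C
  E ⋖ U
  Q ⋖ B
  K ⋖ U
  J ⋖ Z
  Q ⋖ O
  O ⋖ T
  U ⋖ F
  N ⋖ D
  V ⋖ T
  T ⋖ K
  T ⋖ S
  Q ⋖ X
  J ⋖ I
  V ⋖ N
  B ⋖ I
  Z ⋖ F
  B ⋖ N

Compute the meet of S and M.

S

Common lower bounds of {S, M}: O, Q, S, T, V, X.
The greatest among these is S.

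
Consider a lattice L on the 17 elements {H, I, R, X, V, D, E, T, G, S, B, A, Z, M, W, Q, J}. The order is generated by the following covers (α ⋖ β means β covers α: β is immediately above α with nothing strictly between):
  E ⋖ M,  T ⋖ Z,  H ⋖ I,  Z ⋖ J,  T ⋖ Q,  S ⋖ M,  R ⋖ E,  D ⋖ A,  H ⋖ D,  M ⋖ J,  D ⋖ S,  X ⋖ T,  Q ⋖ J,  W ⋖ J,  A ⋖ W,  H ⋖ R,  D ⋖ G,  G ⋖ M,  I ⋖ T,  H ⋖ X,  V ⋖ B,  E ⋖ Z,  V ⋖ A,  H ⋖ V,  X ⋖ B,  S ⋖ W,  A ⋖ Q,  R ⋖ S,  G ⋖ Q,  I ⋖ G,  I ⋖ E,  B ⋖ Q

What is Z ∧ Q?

T

Common lower bounds of {Z, Q}: H, I, T, X.
The greatest among these is T.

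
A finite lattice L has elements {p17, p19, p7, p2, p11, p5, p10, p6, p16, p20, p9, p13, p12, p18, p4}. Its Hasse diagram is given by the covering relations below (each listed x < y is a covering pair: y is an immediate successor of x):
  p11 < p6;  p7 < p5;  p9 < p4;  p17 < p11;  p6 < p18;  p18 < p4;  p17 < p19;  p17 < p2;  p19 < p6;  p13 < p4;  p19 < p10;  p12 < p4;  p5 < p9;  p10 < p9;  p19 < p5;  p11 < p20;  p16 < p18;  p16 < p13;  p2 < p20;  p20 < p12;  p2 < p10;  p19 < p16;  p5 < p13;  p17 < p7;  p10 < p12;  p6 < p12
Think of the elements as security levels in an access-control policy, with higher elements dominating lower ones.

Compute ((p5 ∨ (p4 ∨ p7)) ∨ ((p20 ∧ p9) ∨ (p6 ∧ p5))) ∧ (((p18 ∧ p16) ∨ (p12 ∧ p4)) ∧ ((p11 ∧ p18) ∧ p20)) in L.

p4 ∨ p7 = p4
p5 ∨ p4 = p4
p20 ∧ p9 = p2
p6 ∧ p5 = p19
p2 ∨ p19 = p10
p4 ∨ p10 = p4
p18 ∧ p16 = p16
p12 ∧ p4 = p12
p16 ∨ p12 = p4
p11 ∧ p18 = p11
p11 ∧ p20 = p11
p4 ∧ p11 = p11
p4 ∧ p11 = p11

p11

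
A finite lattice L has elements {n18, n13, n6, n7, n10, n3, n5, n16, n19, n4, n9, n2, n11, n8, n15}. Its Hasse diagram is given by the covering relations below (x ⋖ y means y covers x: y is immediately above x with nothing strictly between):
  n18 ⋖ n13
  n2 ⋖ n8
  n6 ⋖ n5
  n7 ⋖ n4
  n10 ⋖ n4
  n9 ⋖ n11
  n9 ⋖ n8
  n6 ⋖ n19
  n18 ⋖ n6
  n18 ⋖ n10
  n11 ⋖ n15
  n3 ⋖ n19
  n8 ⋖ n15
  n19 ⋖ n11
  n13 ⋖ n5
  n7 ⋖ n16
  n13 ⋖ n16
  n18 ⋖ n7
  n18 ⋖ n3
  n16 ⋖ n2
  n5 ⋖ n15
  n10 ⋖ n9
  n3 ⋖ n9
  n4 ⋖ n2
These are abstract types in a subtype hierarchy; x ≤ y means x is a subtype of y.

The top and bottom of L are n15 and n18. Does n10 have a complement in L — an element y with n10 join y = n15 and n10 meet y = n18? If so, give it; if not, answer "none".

Need y with n10 ∨ y = n15 and n10 ∧ y = n18.
Checking each element gives: n5.

n5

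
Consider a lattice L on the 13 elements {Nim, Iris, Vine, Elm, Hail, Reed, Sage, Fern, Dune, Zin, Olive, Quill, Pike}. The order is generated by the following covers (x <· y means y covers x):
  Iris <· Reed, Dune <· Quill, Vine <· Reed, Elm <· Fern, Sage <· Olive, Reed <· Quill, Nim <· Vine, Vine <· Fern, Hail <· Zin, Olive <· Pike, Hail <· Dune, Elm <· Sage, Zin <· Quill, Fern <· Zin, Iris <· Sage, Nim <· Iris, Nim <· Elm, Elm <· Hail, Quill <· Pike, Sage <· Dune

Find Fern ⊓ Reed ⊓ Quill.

Vine

Common lower bounds of {Fern, Reed, Quill}: Nim, Vine.
The greatest among these is Vine.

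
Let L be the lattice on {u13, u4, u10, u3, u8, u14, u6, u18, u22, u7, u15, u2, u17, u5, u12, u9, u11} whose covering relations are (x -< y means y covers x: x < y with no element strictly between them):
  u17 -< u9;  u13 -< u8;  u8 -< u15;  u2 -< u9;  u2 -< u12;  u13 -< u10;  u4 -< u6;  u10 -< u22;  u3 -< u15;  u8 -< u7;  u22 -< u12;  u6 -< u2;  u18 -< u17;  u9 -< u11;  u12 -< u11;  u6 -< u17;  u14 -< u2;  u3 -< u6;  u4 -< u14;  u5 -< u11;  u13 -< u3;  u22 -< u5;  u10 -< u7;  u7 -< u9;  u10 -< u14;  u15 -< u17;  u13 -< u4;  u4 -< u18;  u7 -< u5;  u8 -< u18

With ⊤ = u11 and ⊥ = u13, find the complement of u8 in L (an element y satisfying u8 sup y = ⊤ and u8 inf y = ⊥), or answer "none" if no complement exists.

u12

Need y with u8 ∨ y = u11 and u8 ∧ y = u13.
Checking each element gives: u12.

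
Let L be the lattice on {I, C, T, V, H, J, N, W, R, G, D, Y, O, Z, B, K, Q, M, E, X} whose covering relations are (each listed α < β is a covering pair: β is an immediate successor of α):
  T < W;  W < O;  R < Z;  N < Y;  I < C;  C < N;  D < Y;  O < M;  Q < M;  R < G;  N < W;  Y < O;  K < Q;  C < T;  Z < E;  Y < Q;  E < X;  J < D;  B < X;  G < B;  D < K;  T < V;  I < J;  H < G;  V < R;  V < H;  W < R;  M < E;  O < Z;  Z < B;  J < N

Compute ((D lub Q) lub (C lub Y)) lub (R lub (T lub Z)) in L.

D ∨ Q = Q
C ∨ Y = Y
Q ∨ Y = Q
T ∨ Z = Z
R ∨ Z = Z
Q ∨ Z = E

E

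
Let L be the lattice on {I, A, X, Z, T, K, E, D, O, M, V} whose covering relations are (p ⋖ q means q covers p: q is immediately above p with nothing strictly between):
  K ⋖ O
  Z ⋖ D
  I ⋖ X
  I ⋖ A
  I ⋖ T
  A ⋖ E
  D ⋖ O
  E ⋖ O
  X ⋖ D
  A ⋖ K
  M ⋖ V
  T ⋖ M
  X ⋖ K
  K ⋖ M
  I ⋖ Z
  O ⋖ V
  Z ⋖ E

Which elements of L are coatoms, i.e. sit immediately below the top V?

M, O

The coatoms are exactly the elements covered by V: M, O.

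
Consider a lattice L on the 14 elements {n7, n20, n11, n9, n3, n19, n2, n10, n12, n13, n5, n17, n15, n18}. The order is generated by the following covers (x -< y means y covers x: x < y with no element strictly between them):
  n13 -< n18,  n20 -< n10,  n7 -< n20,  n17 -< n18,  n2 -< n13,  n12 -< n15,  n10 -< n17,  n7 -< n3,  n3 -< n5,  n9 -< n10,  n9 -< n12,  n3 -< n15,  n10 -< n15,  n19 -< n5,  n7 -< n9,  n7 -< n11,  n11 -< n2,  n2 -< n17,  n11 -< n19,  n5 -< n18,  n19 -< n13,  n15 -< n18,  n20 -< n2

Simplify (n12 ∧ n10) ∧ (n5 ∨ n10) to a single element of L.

n9

n12 ∧ n10 = n9
n5 ∨ n10 = n18
n9 ∧ n18 = n9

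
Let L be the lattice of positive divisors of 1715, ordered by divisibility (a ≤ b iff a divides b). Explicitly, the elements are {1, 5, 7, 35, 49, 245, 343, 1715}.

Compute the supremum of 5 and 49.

245

Common upper bounds of {5, 49}: 1715, 245.
The least among these is 245.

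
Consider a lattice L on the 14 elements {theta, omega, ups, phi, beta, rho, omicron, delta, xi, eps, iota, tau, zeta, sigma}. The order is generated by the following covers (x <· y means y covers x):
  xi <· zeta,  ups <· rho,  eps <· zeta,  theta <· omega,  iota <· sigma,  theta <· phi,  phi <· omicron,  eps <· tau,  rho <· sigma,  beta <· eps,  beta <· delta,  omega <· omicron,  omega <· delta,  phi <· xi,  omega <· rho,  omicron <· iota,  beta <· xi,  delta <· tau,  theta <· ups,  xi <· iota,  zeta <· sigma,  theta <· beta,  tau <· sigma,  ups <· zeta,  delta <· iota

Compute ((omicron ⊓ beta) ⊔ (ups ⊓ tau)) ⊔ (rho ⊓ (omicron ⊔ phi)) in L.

omega

omicron ∧ beta = theta
ups ∧ tau = theta
theta ∨ theta = theta
omicron ∨ phi = omicron
rho ∧ omicron = omega
theta ∨ omega = omega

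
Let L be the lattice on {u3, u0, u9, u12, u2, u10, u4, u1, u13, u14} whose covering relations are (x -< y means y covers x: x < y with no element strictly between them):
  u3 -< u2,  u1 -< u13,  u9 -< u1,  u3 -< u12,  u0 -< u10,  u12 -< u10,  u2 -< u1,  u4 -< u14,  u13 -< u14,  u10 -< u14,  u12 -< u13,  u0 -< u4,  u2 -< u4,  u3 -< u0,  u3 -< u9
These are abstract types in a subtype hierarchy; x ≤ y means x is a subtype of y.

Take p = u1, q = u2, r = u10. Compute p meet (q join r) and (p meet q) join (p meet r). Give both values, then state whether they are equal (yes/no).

q join r = u14, so p meet (q join r) = u1 meet u14 = u1.
p meet q = u2 and p meet r = u3, so (p meet q) join (p meet r) = u2 join u3 = u2.
Equal: no.

u1; u2; no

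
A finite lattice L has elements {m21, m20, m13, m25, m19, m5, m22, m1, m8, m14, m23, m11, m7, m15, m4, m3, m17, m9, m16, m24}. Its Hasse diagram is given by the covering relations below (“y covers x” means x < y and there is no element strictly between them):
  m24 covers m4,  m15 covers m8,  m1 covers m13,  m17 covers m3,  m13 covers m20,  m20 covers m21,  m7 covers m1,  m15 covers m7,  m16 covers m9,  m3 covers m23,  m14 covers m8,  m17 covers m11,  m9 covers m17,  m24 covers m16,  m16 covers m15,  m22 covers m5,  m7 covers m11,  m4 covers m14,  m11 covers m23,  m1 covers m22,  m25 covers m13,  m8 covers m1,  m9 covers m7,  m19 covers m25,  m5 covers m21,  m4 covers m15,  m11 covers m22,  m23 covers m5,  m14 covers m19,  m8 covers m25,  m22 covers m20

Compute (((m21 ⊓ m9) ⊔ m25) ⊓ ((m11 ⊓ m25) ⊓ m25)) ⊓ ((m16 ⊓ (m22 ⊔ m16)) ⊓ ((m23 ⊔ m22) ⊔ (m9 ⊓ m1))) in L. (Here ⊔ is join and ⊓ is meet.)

m20

m21 ∧ m9 = m21
m21 ∨ m25 = m25
m11 ∧ m25 = m20
m20 ∧ m25 = m20
m25 ∧ m20 = m20
m22 ∨ m16 = m16
m16 ∧ m16 = m16
m23 ∨ m22 = m11
m9 ∧ m1 = m1
m11 ∨ m1 = m7
m16 ∧ m7 = m7
m20 ∧ m7 = m20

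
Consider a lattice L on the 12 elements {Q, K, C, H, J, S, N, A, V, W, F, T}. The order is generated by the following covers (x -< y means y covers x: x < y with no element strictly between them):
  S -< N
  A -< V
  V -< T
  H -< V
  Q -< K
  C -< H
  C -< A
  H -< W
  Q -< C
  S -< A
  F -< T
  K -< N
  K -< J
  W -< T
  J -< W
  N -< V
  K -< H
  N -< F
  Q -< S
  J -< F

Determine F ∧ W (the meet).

J

Common lower bounds of {F, W}: J, K, Q.
The greatest among these is J.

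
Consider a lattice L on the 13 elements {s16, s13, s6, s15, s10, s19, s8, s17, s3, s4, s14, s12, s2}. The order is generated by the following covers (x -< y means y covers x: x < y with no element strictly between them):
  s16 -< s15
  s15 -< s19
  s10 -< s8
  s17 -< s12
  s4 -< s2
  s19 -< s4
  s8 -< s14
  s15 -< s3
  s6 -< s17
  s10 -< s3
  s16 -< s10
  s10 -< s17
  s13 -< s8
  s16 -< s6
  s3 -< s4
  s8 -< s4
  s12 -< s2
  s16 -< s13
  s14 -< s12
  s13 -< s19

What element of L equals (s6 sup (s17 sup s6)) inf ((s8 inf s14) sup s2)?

s17

s17 ∨ s6 = s17
s6 ∨ s17 = s17
s8 ∧ s14 = s8
s8 ∨ s2 = s2
s17 ∧ s2 = s17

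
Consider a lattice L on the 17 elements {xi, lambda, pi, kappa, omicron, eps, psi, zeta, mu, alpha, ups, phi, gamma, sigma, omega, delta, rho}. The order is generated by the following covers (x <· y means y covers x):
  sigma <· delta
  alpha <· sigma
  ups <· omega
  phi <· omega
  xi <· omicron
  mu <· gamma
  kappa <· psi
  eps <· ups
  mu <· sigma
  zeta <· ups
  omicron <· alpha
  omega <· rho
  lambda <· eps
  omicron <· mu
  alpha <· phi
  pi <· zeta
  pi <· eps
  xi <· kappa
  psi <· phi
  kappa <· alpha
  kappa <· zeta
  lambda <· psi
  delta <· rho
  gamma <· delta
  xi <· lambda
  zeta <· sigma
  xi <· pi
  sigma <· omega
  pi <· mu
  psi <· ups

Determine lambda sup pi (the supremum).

eps

Common upper bounds of {lambda, pi}: eps, omega, rho, ups.
The least among these is eps.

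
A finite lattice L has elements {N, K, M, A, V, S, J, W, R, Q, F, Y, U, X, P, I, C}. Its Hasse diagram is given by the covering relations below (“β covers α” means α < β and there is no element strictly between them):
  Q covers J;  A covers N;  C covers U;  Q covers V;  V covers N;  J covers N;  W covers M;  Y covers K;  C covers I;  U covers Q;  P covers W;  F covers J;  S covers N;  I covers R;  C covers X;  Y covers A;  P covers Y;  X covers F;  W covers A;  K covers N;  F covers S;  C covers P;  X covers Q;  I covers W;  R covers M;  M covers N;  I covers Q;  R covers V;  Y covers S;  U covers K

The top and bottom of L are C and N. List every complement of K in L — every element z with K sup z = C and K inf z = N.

Need z with K ∨ z = C and K ∧ z = N.
Checking each element gives: F, I, R, X.

F, I, R, X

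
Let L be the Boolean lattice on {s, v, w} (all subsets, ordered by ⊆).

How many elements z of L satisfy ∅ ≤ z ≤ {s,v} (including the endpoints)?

4

The interval [∅, {s,v}] = {{s,v}, {s}, {v}, ∅}, which has 4 elements.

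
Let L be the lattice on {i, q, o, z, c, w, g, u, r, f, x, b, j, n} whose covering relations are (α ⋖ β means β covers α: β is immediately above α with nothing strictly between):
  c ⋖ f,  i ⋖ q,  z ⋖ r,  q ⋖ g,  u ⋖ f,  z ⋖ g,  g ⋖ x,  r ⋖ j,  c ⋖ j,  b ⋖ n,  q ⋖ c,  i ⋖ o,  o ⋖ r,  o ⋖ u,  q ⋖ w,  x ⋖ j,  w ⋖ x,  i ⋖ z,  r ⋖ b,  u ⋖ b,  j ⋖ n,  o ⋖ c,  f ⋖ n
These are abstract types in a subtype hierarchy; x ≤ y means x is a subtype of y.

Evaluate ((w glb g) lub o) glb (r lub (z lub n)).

w ∧ g = q
q ∨ o = c
z ∨ n = n
r ∨ n = n
c ∧ n = c

c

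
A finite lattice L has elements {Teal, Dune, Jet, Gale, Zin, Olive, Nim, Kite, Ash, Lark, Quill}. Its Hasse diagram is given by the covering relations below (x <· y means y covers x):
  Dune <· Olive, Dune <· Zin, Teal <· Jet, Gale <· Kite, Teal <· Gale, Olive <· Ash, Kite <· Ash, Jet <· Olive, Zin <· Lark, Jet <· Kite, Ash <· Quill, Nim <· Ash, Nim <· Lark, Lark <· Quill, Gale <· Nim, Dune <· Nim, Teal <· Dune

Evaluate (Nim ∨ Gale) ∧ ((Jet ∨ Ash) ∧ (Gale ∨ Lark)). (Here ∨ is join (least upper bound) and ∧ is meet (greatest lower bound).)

Nim

Nim ∨ Gale = Nim
Jet ∨ Ash = Ash
Gale ∨ Lark = Lark
Ash ∧ Lark = Nim
Nim ∧ Nim = Nim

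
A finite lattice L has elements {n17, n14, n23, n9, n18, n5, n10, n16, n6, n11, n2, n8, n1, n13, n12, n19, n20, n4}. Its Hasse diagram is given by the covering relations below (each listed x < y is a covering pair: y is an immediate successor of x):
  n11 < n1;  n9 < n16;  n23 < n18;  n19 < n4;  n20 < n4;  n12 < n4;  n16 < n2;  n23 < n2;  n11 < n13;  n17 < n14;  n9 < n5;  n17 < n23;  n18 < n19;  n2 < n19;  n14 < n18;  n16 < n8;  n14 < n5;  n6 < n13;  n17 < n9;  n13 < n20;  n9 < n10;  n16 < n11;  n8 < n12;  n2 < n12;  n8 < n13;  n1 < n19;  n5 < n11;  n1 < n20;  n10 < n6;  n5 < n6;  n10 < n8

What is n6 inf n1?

Common lower bounds of {n6, n1}: n14, n17, n5, n9.
The greatest among these is n5.

n5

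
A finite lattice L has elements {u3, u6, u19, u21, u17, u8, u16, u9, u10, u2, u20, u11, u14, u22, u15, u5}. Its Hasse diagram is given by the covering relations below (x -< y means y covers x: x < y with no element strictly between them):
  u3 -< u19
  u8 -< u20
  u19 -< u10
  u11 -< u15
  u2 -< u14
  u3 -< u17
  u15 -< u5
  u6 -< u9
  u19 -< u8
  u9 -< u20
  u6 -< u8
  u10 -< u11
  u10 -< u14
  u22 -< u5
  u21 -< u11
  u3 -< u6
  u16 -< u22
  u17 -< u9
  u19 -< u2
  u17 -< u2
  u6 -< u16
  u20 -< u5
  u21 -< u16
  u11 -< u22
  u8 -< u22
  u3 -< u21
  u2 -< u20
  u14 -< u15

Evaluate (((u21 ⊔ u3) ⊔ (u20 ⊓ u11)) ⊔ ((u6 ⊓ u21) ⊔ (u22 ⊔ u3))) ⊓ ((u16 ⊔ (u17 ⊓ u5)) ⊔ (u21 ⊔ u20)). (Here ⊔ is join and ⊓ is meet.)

u22

u21 ∨ u3 = u21
u20 ∧ u11 = u19
u21 ∨ u19 = u11
u6 ∧ u21 = u3
u22 ∨ u3 = u22
u3 ∨ u22 = u22
u11 ∨ u22 = u22
u17 ∧ u5 = u17
u16 ∨ u17 = u5
u21 ∨ u20 = u5
u5 ∨ u5 = u5
u22 ∧ u5 = u22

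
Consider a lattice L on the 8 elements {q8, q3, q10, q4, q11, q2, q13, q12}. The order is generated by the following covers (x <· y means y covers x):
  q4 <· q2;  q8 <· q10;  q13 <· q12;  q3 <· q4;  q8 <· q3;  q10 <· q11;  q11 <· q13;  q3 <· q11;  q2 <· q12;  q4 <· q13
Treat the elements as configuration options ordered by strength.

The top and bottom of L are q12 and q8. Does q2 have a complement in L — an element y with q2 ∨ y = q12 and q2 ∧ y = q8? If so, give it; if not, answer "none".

q10

Need y with q2 ∨ y = q12 and q2 ∧ y = q8.
Checking each element gives: q10.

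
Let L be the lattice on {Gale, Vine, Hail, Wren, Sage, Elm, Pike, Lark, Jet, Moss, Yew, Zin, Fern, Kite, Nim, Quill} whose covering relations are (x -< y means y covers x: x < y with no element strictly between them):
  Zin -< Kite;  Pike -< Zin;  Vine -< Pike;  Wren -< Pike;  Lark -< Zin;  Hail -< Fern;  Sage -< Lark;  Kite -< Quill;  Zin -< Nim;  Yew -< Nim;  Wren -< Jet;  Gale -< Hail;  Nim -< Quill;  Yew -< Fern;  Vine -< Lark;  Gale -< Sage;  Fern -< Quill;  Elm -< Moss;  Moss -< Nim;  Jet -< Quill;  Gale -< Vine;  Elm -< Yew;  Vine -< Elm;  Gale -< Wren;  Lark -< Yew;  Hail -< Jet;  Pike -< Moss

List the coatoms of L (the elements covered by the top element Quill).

Fern, Jet, Kite, Nim

The coatoms are exactly the elements covered by Quill: Fern, Jet, Kite, Nim.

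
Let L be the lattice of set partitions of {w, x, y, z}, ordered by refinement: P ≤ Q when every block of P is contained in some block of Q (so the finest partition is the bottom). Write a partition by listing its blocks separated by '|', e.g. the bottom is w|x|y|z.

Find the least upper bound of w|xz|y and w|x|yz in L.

The join of w|xz|y and w|x|yz merges any blocks that overlap across the partitions, giving w|xyz.

w|xyz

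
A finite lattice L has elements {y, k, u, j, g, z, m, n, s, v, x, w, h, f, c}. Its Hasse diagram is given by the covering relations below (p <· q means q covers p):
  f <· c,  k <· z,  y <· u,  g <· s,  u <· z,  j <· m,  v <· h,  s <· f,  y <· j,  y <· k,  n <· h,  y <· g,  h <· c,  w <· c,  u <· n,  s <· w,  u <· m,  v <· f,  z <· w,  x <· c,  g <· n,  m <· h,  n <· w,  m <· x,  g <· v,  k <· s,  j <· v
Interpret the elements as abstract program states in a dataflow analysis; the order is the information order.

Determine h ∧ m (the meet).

m

Common lower bounds of {h, m}: j, m, u, y.
The greatest among these is m.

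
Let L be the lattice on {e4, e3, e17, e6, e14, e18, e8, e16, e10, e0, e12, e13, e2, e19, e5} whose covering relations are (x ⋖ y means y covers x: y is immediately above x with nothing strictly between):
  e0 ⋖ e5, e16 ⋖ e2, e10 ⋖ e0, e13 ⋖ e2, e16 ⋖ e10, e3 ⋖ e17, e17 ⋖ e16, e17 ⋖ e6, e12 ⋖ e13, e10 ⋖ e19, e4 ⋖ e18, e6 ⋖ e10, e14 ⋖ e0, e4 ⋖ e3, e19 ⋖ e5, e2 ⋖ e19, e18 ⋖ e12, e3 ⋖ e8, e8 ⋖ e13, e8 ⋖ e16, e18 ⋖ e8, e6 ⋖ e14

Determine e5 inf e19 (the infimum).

e19

Common lower bounds of {e5, e19}: e10, e12, e13, e16, e17, e18, e19, e2, e3, e4, e6, e8.
The greatest among these is e19.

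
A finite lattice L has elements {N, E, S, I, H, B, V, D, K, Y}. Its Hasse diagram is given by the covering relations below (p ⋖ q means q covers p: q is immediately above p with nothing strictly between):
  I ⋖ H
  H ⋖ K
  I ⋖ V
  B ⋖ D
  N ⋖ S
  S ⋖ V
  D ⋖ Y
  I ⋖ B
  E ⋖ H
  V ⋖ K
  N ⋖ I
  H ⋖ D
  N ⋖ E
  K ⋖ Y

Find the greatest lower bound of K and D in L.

H

Common lower bounds of {K, D}: E, H, I, N.
The greatest among these is H.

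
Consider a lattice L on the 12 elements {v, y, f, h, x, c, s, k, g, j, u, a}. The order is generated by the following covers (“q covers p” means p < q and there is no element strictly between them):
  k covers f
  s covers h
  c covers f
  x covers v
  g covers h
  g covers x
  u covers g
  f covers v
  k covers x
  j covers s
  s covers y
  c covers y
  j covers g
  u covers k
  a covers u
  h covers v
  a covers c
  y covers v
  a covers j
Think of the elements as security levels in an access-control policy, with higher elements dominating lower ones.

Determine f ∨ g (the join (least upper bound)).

u

Common upper bounds of {f, g}: a, u.
The least among these is u.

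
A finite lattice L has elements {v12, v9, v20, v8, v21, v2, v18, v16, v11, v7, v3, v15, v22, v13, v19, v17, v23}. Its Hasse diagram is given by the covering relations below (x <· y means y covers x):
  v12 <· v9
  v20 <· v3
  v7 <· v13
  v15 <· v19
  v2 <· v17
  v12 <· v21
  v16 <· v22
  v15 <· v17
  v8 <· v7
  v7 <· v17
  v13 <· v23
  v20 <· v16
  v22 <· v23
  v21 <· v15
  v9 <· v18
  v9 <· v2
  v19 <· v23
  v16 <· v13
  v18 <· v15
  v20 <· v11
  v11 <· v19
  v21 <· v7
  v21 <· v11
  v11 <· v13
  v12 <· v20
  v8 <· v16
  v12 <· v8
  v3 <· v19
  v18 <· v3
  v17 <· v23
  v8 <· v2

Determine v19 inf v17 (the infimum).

v15

Common lower bounds of {v19, v17}: v12, v15, v18, v21, v9.
The greatest among these is v15.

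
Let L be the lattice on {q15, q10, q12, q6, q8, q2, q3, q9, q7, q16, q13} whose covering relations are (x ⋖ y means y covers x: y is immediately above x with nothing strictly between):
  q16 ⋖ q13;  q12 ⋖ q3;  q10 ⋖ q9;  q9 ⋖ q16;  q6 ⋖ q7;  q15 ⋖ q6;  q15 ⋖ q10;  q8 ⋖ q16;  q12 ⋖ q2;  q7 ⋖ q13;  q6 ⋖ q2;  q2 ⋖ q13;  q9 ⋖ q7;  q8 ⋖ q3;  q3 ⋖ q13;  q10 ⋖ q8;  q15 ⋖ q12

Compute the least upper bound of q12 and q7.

Common upper bounds of {q12, q7}: q13.
The least among these is q13.

q13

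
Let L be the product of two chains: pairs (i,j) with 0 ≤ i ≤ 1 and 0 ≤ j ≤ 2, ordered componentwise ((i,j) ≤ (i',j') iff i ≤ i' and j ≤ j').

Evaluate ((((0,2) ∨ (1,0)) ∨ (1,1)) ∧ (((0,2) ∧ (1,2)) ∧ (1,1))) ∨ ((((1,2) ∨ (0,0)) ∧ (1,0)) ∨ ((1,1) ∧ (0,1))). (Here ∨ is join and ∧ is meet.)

(0,2) ∨ (1,0) = (1,2)
(1,2) ∨ (1,1) = (1,2)
(0,2) ∧ (1,2) = (0,2)
(0,2) ∧ (1,1) = (0,1)
(1,2) ∧ (0,1) = (0,1)
(1,2) ∨ (0,0) = (1,2)
(1,2) ∧ (1,0) = (1,0)
(1,1) ∧ (0,1) = (0,1)
(1,0) ∨ (0,1) = (1,1)
(0,1) ∨ (1,1) = (1,1)

(1,1)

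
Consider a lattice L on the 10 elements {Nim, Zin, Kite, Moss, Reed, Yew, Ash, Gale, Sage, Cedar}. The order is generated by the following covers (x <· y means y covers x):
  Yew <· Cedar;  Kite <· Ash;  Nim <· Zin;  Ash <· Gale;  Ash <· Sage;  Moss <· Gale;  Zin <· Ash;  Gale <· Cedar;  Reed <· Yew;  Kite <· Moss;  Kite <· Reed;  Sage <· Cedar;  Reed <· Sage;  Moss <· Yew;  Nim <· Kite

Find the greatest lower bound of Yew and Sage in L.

Common lower bounds of {Yew, Sage}: Kite, Nim, Reed.
The greatest among these is Reed.

Reed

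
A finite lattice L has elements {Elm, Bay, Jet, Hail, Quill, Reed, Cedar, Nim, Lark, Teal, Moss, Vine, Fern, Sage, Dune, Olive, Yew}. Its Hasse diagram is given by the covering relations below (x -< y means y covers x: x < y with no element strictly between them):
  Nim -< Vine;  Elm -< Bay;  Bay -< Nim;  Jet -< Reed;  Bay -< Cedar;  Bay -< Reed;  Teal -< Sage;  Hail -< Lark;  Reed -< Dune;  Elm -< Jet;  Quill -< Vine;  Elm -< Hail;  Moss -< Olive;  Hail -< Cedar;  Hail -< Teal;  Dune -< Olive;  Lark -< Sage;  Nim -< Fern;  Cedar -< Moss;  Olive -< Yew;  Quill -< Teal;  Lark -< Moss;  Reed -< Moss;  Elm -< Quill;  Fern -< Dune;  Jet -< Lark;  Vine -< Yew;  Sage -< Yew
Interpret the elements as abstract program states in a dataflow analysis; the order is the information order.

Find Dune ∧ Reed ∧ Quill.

Elm

Common lower bounds of {Dune, Reed, Quill}: Elm.
The greatest among these is Elm.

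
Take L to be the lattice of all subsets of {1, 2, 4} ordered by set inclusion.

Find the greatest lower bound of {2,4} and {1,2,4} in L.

{2,4}

Under ⊆, meet is intersection: {2,4} ∩ {1,2,4} = {2,4}.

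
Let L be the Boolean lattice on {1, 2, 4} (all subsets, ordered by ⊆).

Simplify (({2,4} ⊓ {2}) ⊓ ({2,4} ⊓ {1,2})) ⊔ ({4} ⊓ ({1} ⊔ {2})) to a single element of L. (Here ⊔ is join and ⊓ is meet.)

{2}

{2,4} ∧ {2} = {2}
{2,4} ∧ {1,2} = {2}
{2} ∧ {2} = {2}
{1} ∨ {2} = {1,2}
{4} ∧ {1,2} = ∅
{2} ∨ ∅ = {2}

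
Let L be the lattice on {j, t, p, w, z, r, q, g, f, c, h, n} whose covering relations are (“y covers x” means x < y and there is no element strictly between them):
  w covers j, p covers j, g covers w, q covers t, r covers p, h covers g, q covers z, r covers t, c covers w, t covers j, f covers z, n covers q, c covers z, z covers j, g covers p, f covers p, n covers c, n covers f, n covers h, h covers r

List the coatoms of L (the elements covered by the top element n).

c, f, h, q

The coatoms are exactly the elements covered by n: c, f, h, q.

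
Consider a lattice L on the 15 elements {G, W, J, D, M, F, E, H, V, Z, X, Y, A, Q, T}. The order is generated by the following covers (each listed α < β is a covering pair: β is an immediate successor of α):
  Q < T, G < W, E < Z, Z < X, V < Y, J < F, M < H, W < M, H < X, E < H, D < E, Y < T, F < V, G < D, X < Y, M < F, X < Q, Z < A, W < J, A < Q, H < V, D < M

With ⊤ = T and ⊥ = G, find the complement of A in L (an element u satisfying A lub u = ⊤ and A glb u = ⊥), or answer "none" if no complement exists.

J

Need u with A ∨ u = T and A ∧ u = G.
Checking each element gives: J.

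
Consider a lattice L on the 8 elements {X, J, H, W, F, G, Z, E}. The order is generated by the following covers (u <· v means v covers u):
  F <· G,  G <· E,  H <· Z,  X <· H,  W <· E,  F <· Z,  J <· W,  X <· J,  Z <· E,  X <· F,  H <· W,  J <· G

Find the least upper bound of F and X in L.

Common upper bounds of {F, X}: E, F, G, Z.
The least among these is F.

F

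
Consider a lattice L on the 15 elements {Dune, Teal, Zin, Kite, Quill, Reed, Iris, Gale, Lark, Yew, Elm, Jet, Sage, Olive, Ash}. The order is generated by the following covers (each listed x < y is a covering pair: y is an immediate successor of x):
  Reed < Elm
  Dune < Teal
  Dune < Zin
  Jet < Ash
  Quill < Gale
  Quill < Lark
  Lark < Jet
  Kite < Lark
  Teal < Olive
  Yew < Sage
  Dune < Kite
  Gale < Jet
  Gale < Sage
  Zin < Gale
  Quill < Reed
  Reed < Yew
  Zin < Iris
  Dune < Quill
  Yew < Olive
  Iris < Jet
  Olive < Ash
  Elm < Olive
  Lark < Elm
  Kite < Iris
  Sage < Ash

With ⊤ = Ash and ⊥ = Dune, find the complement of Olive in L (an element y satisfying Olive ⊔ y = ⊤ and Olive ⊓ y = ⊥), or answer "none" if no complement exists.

Zin

Need y with Olive ∨ y = Ash and Olive ∧ y = Dune.
Checking each element gives: Zin.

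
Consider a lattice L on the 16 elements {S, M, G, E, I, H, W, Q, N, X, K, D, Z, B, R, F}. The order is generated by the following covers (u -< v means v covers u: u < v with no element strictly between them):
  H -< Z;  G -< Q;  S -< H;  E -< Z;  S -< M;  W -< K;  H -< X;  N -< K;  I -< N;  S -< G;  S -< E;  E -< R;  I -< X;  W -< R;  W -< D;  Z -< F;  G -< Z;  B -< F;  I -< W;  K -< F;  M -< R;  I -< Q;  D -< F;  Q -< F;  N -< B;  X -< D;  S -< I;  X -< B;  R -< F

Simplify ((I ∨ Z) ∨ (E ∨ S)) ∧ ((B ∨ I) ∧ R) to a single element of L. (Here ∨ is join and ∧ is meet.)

I

I ∨ Z = F
E ∨ S = E
F ∨ E = F
B ∨ I = B
B ∧ R = I
F ∧ I = I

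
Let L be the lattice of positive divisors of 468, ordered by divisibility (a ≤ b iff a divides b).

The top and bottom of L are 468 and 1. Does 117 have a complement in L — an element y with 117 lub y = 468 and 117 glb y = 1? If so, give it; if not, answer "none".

Need y with 117 ∨ y = 468 and 117 ∧ y = 1.
Checking each element gives: 4.

4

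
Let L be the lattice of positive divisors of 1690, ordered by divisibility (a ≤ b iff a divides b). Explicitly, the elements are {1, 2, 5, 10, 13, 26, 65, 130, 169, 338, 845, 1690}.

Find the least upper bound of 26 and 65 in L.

130

Common upper bounds of {26, 65}: 130, 1690.
The least among these is 130.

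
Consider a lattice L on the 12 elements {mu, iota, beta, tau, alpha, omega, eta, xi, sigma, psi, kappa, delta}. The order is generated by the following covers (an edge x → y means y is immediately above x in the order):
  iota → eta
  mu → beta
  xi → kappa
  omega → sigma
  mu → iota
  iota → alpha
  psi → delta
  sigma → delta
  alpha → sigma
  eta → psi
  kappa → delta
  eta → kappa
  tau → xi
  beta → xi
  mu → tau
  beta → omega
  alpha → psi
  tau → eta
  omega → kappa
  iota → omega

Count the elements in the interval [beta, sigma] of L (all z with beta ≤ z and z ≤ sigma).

The interval [beta, sigma] = {beta, omega, sigma}, which has 3 elements.

3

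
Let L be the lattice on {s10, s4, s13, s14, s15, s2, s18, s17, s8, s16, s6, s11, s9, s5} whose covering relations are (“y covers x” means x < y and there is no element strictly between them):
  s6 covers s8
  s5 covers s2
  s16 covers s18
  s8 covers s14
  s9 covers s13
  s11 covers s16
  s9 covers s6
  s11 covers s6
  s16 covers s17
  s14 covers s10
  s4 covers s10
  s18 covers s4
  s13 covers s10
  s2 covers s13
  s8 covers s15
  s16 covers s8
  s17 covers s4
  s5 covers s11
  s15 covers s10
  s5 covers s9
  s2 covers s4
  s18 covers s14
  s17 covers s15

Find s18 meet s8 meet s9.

Common lower bounds of {s18, s8, s9}: s10, s14.
The greatest among these is s14.

s14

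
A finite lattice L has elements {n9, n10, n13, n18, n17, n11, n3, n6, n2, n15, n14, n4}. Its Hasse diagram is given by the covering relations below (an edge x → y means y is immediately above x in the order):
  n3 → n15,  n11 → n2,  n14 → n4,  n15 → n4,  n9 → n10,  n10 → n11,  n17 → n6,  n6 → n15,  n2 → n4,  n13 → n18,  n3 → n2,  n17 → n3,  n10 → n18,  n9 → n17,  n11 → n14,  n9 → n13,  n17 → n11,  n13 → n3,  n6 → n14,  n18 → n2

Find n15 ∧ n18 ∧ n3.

n13

Common lower bounds of {n15, n18, n3}: n13, n9.
The greatest among these is n13.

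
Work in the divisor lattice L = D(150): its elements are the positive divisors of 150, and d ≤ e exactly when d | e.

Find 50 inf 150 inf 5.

In the divisibility order, the meet is the greatest common divisor: gcd(50, 150, 5) = 5.

5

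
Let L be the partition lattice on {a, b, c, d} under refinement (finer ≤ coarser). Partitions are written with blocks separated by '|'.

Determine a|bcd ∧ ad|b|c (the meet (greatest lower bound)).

The meet (common refinement) of a|bcd and ad|b|c intersects blocks pairwise, giving a|b|c|d.

a|b|c|d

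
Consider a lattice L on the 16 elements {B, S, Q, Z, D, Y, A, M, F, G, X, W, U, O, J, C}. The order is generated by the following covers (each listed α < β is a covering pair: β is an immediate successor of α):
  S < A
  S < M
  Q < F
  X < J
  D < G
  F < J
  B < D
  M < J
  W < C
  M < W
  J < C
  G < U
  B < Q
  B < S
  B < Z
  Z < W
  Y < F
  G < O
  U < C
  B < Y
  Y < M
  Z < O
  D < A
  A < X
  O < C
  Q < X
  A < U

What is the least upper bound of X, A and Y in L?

J

Common upper bounds of {X, A, Y}: C, J.
The least among these is J.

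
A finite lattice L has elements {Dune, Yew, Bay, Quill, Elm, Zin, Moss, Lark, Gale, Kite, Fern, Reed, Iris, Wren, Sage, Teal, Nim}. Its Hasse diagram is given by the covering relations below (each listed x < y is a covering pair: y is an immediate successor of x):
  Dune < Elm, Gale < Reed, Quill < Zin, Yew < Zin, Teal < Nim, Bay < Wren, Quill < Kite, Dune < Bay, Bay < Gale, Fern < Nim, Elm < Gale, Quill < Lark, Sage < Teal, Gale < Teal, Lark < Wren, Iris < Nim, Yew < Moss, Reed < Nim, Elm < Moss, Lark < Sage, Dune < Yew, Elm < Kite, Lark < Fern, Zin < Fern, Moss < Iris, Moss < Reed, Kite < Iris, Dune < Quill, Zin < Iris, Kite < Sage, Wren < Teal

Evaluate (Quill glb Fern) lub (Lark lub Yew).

Fern

Quill ∧ Fern = Quill
Lark ∨ Yew = Fern
Quill ∨ Fern = Fern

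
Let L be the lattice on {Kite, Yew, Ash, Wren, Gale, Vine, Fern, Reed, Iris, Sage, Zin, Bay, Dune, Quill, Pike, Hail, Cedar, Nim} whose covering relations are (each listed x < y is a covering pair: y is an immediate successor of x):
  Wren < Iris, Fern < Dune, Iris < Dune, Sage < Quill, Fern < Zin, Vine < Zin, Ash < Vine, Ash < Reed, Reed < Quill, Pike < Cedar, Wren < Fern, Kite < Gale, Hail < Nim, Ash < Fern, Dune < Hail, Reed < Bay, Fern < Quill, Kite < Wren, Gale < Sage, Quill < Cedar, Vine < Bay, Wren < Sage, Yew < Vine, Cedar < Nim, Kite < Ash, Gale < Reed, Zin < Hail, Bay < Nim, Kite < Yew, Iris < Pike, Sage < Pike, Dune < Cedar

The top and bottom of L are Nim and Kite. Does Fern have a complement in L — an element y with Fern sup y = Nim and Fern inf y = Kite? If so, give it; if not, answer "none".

none

For every candidate y, either Fern ∨ y ≠ Nim or Fern ∧ y ≠ Kite; no complement exists.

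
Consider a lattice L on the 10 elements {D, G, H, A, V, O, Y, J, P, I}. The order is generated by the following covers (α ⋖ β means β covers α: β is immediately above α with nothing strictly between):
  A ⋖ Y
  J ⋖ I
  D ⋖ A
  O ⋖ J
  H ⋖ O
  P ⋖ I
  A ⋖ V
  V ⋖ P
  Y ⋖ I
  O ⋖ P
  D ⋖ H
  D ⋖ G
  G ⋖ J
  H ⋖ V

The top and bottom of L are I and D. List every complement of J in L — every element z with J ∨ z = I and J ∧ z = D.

A, Y

Need z with J ∨ z = I and J ∧ z = D.
Checking each element gives: A, Y.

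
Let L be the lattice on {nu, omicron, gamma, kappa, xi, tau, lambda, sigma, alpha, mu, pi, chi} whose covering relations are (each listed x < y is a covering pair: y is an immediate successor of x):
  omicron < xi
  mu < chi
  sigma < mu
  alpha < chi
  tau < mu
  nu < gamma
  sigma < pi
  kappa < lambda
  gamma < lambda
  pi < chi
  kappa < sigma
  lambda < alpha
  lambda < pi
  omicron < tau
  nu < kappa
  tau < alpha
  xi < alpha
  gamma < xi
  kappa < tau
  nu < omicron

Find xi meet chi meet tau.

Common lower bounds of {xi, chi, tau}: nu, omicron.
The greatest among these is omicron.

omicron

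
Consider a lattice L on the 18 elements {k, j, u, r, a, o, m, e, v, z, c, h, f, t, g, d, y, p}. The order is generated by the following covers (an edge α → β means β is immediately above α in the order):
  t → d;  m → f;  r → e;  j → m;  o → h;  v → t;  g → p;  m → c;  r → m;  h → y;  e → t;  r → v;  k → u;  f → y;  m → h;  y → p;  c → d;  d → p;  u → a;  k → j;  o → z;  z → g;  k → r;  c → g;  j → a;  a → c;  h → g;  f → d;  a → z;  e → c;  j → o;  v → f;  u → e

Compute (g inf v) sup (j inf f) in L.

g ∧ v = r
j ∧ f = j
r ∨ j = m

m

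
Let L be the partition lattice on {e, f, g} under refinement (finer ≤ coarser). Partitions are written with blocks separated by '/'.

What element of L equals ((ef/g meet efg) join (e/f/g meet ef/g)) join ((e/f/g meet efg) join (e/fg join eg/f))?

ef/g ∧ efg = ef/g
e/f/g ∧ ef/g = e/f/g
ef/g ∨ e/f/g = ef/g
e/f/g ∧ efg = e/f/g
e/fg ∨ eg/f = efg
e/f/g ∨ efg = efg
ef/g ∨ efg = efg

efg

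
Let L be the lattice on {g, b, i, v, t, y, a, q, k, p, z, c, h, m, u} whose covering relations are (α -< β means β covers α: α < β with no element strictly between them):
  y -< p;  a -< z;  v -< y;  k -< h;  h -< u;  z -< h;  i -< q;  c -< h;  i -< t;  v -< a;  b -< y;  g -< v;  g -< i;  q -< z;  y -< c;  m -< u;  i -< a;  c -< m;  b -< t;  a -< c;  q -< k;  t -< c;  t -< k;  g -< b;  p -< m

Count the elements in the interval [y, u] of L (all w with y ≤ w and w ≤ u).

The interval [y, u] = {c, h, m, p, u, y}, which has 6 elements.

6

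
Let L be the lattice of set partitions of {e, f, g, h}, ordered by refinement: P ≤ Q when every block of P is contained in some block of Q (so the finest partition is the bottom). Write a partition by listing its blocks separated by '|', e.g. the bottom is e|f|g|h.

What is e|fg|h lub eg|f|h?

efg|h

The join of e|fg|h and eg|f|h merges any blocks that overlap across the partitions, giving efg|h.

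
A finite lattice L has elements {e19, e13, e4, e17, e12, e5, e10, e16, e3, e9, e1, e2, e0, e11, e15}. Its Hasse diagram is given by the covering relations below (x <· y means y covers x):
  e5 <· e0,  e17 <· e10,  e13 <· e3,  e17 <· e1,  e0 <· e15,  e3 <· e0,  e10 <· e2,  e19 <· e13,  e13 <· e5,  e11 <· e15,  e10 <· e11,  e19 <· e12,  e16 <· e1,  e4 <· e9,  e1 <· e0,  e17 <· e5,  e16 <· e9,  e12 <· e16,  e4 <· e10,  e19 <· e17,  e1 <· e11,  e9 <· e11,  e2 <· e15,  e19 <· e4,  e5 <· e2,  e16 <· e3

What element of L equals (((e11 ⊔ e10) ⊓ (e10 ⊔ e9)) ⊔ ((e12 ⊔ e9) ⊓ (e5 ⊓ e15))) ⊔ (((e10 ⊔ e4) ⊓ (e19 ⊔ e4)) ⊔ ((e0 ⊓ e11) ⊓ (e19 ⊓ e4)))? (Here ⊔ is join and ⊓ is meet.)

e11

e11 ∨ e10 = e11
e10 ∨ e9 = e11
e11 ∧ e11 = e11
e12 ∨ e9 = e9
e5 ∧ e15 = e5
e9 ∧ e5 = e19
e11 ∨ e19 = e11
e10 ∨ e4 = e10
e19 ∨ e4 = e4
e10 ∧ e4 = e4
e0 ∧ e11 = e1
e19 ∧ e4 = e19
e1 ∧ e19 = e19
e4 ∨ e19 = e4
e11 ∨ e4 = e11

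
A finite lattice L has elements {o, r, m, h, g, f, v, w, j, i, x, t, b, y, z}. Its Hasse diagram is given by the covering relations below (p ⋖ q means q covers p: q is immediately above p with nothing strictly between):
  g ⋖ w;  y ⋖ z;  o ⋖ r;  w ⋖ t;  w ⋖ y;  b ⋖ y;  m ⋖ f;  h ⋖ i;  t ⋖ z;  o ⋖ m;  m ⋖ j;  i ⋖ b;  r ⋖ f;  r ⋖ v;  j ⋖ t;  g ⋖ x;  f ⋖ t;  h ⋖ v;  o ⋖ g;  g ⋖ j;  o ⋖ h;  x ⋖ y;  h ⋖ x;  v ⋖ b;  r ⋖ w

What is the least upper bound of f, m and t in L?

t

Common upper bounds of {f, m, t}: t, z.
The least among these is t.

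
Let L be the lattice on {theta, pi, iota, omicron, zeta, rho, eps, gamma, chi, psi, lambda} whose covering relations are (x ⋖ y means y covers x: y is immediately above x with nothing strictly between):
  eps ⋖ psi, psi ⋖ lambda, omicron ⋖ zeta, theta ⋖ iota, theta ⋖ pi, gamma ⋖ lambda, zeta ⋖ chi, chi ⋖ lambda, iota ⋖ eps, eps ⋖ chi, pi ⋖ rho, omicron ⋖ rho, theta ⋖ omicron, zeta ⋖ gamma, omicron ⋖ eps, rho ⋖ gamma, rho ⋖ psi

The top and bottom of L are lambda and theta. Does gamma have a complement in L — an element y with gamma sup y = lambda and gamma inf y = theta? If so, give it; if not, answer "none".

Need y with gamma ∨ y = lambda and gamma ∧ y = theta.
Checking each element gives: iota.

iota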